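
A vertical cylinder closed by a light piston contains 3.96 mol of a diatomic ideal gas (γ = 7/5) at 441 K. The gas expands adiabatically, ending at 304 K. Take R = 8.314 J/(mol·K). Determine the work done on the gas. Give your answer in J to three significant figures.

W ≈ -11300 J

Adiabatic ⇒ Q = 0, so W_by = −ΔU = nCᵥ(T₁ − T₂).
Cᵥ = 5R/2 = 20.79 J/(mol·K).
W = (3.96)(20.79)(441 − 304) = 11276 J.
Work on gas = −W_by = -11276 J.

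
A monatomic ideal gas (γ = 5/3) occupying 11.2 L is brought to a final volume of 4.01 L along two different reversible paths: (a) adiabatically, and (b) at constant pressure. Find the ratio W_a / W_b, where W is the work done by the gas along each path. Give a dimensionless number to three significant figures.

Path (a) adiabatic: W = P₁V₁(1 − (V₁/V₂)^(γ−1))/(γ−1) → W_a/(P₁V₁) = -1.475.
Path (b) isobaric: W = P₁(V₂ − V₁) → W_b/(P₁V₁) = -0.642.
W_a / W_b = -1.475 / -0.642 = 2.297.

W_a / W_b ≈ 2.30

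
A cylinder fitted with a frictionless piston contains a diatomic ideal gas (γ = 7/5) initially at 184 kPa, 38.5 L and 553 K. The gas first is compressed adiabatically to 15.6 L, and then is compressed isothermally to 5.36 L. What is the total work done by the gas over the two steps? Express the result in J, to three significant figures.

W_total ≈ -18600 J

Step 1 (adiabatic): W = (P₁V₁ − P₂V₂)/(γ−1) = (7084 − 10167)/0.4 = -7709 J.
After step 1: P = 651.8 kPa, V = 15.6 L, T = 793.7 K.
Step 2 (isothermal): W = P₁V₁ ln(V₂/V₁) = (10167) ln(5.36/15.6) = -10862 J.
W_total = -7709 − 10862 = -18571 J.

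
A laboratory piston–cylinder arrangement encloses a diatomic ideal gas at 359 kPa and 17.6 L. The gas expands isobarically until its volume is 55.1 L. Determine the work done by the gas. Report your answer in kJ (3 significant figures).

Isobaric: W = P ΔV.
W = (359 kPa)(55.1 − 17.6 L) = (359)(37.5) = 13462 J.

W ≈ 13.5 kJ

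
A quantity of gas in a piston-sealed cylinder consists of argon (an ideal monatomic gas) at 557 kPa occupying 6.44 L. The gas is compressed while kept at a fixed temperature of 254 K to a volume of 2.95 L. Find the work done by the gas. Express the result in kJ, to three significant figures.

W ≈ -2.80 kJ

Isothermal: W = nRT ln(V₂/V₁) = P₁V₁ ln(V₂/V₁).
P₁V₁ = (557 kPa)(6.44 L) = 3587 J.
W = 3587 × ln(2.95/6.44) = 3587 × -0.7807
W_by_gas = -2801 J.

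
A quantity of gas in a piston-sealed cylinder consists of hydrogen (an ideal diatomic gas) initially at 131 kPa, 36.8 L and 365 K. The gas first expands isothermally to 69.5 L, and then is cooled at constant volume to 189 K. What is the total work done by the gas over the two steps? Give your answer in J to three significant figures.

W_total ≈ 3070 J

Step 1 (isothermal): W = P₁V₁ ln(V₂/V₁) = (4821) ln(69.5/36.8) = 3065 J.
Step 2 (isochoric): W = 0 (constant volume).
W_total = 3065 + 0 = 3065 J.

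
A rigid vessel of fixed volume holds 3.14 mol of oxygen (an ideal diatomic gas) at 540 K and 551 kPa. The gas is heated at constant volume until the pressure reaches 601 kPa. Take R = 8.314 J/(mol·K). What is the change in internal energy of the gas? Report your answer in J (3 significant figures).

ΔU ≈ 3200 J

Constant volume ⇒ W = 0, so Q = ΔU = nCᵥΔT with Cᵥ = 5R/2 = 20.79 J/(mol·K).
At constant V, T₂/T₁ = P₂/P₁ ⇒ ΔT = T₁(P₂/P₁ − 1) = 540·(601/551 − 1) = 49 K.
ΔU = (3.14)(20.79)(49) = 3198 J.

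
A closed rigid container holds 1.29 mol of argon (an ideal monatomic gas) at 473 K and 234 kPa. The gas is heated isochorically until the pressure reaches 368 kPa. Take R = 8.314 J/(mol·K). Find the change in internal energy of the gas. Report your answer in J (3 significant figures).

ΔU ≈ 4360 J

Constant volume ⇒ W = 0, so Q = ΔU = nCᵥΔT with Cᵥ = 3R/2 = 12.47 J/(mol·K).
At constant V, T₂/T₁ = P₂/P₁ ⇒ ΔT = T₁(P₂/P₁ − 1) = 473·(368/234 − 1) = 270.9 K.
ΔU = (1.29)(12.47)(270.9) = 4358 J.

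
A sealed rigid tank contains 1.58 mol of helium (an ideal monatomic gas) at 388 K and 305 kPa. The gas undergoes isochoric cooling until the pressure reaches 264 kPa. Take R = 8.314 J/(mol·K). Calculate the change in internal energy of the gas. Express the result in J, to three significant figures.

ΔU ≈ -1030 J

Constant volume ⇒ W = 0, so Q = ΔU = nCᵥΔT with Cᵥ = 3R/2 = 12.47 J/(mol·K).
At constant V, T₂/T₁ = P₂/P₁ ⇒ ΔT = T₁(P₂/P₁ − 1) = 388·(264/305 − 1) = -52.16 K.
ΔU = (1.58)(12.47)(-52.16) = -1028 J.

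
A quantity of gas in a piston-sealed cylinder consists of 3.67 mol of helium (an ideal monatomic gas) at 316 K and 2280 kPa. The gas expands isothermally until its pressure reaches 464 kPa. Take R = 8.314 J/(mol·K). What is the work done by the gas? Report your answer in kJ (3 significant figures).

Isothermal process: W = nRT ln(V₂/V₁) = nRT ln(P₁/P₂).
W = (3.67)(8.314)(316) × ln(2280/464)
  = 9642 × ln(4.914) = 9642 × 1.592
W_by_gas = 15350 J.

W ≈ 15.4 kJ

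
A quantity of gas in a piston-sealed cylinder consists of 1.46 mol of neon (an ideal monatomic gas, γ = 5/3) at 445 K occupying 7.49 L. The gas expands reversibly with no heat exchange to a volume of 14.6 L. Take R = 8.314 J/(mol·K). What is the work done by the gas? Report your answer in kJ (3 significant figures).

W ≈ 2.91 kJ

Adiabatic: TV^(γ−1) = const with γ = 5/3.
T₂ = T₁ (V₁/V₂)^(γ−1) = 445 × (7.49/14.6)^0.667 = 445 × 0.6408 = 285.2 K.
W_by = nCᵥ(T₁ − T₂) = (1.46)(12.47)(445 − 285.2) = 2910 J.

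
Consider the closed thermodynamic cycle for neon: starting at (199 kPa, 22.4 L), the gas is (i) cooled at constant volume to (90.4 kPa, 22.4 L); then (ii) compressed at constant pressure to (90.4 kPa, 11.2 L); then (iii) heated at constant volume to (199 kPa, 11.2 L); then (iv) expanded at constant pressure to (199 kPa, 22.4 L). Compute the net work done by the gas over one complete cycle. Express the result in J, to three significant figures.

W_net ≈ 1220 J

Constant-volume legs do no work.
W(ii) = (90.4)(11.2 − 22.4) = -1012 J; W(iv) = (199)(22.4 − 11.2) = 2229 J.
W_net = -1012 + 2229 = 1216 J (the clockwise enclosed area).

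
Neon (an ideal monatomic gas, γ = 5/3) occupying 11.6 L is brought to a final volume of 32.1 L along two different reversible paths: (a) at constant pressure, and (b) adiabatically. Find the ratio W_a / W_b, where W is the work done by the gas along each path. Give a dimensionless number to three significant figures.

W_a / W_b ≈ 2.39

Path (a) isobaric: W = P₁(V₂ − V₁) → W_a/(P₁V₁) = 1.767.
Path (b) adiabatic: W = P₁V₁(1 − (V₁/V₂)^(γ−1))/(γ−1) → W_b/(P₁V₁) = 0.739.
W_a / W_b = 1.767 / 0.739 = 2.391.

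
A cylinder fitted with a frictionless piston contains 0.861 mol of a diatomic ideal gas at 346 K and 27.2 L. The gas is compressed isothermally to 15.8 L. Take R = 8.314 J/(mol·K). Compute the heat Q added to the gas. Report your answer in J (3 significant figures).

Isothermal ⇒ ΔU = 0, so Q = W = nRT ln(V₂/V₁).
Q = (0.861)(8.314)(346) ln(15.8/27.2) = 2477 × -0.5432 = -1345 J.

Q ≈ -1350 J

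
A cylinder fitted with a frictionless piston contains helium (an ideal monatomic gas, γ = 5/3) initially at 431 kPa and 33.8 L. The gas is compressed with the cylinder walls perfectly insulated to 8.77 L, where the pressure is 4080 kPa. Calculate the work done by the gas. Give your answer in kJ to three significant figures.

W ≈ -31.8 kJ

Adiabatic: W = (P₁V₁ − P₂V₂)/(γ − 1) with γ = 5/3.
P₁V₁ = 14568 J, P₂V₂ = 35782 J.
W = (14568 − 35782) / 0.6667 = -31821 J.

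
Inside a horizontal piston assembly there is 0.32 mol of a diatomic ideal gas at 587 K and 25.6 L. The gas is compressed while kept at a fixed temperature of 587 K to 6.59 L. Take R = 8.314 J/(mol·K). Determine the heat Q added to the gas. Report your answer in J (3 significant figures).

Isothermal ⇒ ΔU = 0, so Q = W = nRT ln(V₂/V₁).
Q = (0.32)(8.314)(587) ln(6.59/25.6) = 1562 × -1.357 = -2119 J.

Q ≈ -2120 J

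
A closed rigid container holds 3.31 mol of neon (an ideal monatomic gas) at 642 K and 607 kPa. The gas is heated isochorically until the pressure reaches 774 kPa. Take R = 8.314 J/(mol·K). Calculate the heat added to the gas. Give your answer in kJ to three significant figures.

Constant volume ⇒ W = 0, so Q = ΔU = nCᵥΔT with Cᵥ = 3R/2 = 12.47 J/(mol·K).
At constant V, T₂/T₁ = P₂/P₁ ⇒ ΔT = T₁(P₂/P₁ − 1) = 642·(774/607 − 1) = 176.6 K.
ΔU = (3.31)(12.47)(176.6) = 7291 J.

Q ≈ 7.29 kJ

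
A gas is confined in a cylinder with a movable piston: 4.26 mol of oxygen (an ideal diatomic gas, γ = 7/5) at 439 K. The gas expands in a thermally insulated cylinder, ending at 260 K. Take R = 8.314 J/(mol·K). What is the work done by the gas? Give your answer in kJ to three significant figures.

W ≈ 15.8 kJ

Adiabatic ⇒ Q = 0, so W_by = −ΔU = nCᵥ(T₁ − T₂).
Cᵥ = 5R/2 = 20.79 J/(mol·K).
W = (4.26)(20.79)(439 − 260) = 15849 J.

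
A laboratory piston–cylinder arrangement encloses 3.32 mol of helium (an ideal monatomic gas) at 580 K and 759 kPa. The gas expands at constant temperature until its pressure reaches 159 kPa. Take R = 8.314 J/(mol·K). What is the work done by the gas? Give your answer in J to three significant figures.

W ≈ 25000 J

Isothermal process: W = nRT ln(V₂/V₁) = nRT ln(P₁/P₂).
W = (3.32)(8.314)(580) × ln(759/159)
  = 16009 × ln(4.774) = 16009 × 1.563
W_by_gas = 25024 J.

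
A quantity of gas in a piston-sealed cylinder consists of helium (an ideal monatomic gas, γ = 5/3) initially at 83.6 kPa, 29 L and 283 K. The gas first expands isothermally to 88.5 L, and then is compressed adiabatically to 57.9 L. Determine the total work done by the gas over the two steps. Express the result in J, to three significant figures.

W_total ≈ 1520 J

Step 1 (isothermal): W = P₁V₁ ln(V₂/V₁) = (2424) ln(88.5/29) = 2705 J.
After step 1: P = 27.39 kPa, V = 88.5 L, T = 283 K.
Step 2 (adiabatic): W = (P₁V₁ − P₂V₂)/(γ−1) = (2424 − 3217)/0.667 = -1189 J.
W_total = 2705 − 1189 = 1516 J.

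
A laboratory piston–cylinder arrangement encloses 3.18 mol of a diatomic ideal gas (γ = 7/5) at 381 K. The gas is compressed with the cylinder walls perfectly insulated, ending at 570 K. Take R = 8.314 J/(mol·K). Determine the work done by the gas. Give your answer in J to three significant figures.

Adiabatic ⇒ Q = 0, so W_by = −ΔU = nCᵥ(T₁ − T₂).
Cᵥ = 5R/2 = 20.79 J/(mol·K).
W = (3.18)(20.79)(381 − 570) = -12492 J.

W ≈ -12500 J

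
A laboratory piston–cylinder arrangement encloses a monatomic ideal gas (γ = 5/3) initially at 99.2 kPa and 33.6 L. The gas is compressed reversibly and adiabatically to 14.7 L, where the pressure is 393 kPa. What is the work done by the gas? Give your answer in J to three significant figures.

Adiabatic: W = (P₁V₁ − P₂V₂)/(γ − 1) with γ = 5/3.
P₁V₁ = 3333 J, P₂V₂ = 5777 J.
W = (3333 − 5777) / 0.6667 = -3666 J.

W ≈ -3670 J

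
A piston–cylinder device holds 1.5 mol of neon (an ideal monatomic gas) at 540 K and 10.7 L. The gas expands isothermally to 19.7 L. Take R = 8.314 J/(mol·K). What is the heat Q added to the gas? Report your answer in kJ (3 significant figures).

Q ≈ 4.11 kJ

Isothermal ⇒ ΔU = 0, so Q = W = nRT ln(V₂/V₁).
Q = (1.5)(8.314)(540) ln(19.7/10.7) = 6734 × 0.6104 = 4110 J.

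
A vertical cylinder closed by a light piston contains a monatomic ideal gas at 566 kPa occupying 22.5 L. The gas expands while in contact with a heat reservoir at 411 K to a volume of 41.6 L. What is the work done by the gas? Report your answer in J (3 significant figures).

Isothermal: W = nRT ln(V₂/V₁) = P₁V₁ ln(V₂/V₁).
P₁V₁ = (566 kPa)(22.5 L) = 12735 J.
W = 12735 × ln(41.6/22.5) = 12735 × 0.6146
W_by_gas = 7827 J.

W ≈ 7830 J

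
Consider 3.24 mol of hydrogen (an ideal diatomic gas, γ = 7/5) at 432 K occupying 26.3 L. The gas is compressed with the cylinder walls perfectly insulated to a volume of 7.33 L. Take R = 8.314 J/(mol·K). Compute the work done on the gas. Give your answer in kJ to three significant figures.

Adiabatic: TV^(γ−1) = const with γ = 7/5.
T₂ = T₁ (V₁/V₂)^(γ−1) = 432 × (26.3/7.33)^0.4 = 432 × 1.667 = 720.2 K.
W_by = nCᵥ(T₁ − T₂) = (3.24)(20.79)(432 − 720.2) = -19405 J.
Work on gas = −W_by = 19405 J.

W ≈ 19.4 kJ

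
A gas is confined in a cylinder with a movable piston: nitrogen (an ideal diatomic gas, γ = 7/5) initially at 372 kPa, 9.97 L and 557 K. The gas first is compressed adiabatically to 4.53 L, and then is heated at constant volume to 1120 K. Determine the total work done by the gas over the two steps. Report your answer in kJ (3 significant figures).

Step 1 (adiabatic): W = (P₁V₁ − P₂V₂)/(γ−1) = (3709 − 5085)/0.4 = -3440 J.
Step 2 (isochoric): W = 0 (constant volume).
W_total = -3440 + 0 = -3440 J.

W_total ≈ -3.44 kJ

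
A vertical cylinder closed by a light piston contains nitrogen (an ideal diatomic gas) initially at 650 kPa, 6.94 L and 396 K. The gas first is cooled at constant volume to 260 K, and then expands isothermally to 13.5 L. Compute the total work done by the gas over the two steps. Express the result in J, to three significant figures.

W_total ≈ 1970 J

Step 1 (isochoric): W = 0 (constant volume).
After step 1: P = 426.8 kPa (V unchanged).
Step 2 (isothermal): W = P₁V₁ ln(V₂/V₁) = (2962) ln(13.5/6.94) = 1971 J.
W_total = 0 + 1971 = 1971 J.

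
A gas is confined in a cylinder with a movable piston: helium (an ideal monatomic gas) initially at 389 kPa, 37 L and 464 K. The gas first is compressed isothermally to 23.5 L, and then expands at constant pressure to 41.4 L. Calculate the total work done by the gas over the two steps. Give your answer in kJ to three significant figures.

Step 1 (isothermal): W = P₁V₁ ln(V₂/V₁) = (14393) ln(23.5/37) = -6533 J.
After step 1: P = 612.5 kPa, V = 23.5 L, T = 464 K.
Step 2 (isobaric): W = PΔV = (612.5 kPa)(41.4 − 23.5 L) = 10963 J.
W_total = -6533 + 10963 = 4430 J.

W_total ≈ 4.43 kJ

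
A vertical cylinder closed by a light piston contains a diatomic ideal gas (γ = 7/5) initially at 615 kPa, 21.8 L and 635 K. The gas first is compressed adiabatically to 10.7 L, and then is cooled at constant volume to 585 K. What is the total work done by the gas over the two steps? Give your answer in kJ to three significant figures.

W_total ≈ -11.0 kJ

Step 1 (adiabatic): W = (P₁V₁ − P₂V₂)/(γ−1) = (13407 − 17822)/0.4 = -11038 J.
Step 2 (isochoric): W = 0 (constant volume).
W_total = -11038 + 0 = -11038 J.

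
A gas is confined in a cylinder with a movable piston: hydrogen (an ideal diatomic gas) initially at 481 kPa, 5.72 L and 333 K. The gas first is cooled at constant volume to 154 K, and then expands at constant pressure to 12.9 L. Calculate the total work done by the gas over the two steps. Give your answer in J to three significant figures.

Step 1 (isochoric): W = 0 (constant volume).
After step 1: P = 222.4 kPa (V unchanged).
Step 2 (isobaric): W = PΔV = (222.4 kPa)(12.9 − 5.72 L) = 1597 J.
W_total = 0 + 1597 = 1597 J.

W_total ≈ 1600 J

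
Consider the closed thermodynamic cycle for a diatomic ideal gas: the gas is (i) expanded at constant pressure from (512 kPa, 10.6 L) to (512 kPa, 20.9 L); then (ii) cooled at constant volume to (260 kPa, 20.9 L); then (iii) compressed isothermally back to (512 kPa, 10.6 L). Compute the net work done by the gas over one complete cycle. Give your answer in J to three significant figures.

W_net ≈ 1580 J

Leg (i): W = PΔV = (512)(20.9 − 10.6) = 5274 J.
Leg (ii): W = 0.
Leg (iii): W = PᵢVᵢ ln(V_f/Vᵢ) = (5434) ln(10.6/20.9) = -3689 J.
W_net = 5274 − 3689 = 1584 J.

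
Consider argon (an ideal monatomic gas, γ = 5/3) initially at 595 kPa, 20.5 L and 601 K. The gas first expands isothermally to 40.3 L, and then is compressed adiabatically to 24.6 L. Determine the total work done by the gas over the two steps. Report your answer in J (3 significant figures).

W_total ≈ 1120 J

Step 1 (isothermal): W = P₁V₁ ln(V₂/V₁) = (12198) ln(40.3/20.5) = 8245 J.
After step 1: P = 302.7 kPa, V = 40.3 L, T = 601 K.
Step 2 (adiabatic): W = (P₁V₁ − P₂V₂)/(γ−1) = (12198 − 16951)/0.667 = -7130 J.
W_total = 8245 − 7130 = 1115 J.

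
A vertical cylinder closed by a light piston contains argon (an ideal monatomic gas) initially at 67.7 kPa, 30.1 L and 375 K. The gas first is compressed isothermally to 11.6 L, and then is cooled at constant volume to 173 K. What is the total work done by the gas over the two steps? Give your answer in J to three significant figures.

W_total ≈ -1940 J

Step 1 (isothermal): W = P₁V₁ ln(V₂/V₁) = (2038) ln(11.6/30.1) = -1943 J.
Step 2 (isochoric): W = 0 (constant volume).
W_total = -1943 + 0 = -1943 J.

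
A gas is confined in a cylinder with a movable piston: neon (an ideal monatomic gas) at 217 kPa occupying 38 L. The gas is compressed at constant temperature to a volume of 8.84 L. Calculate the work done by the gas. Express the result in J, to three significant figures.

W ≈ -12000 J

Isothermal: W = nRT ln(V₂/V₁) = P₁V₁ ln(V₂/V₁).
P₁V₁ = (217 kPa)(38 L) = 8246 J.
W = 8246 × ln(8.84/38) = 8246 × -1.458
W_by_gas = -12025 J.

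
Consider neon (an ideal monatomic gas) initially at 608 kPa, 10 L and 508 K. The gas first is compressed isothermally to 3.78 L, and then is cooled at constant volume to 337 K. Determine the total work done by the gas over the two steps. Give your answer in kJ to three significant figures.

W_total ≈ -5.91 kJ

Step 1 (isothermal): W = P₁V₁ ln(V₂/V₁) = (6080) ln(3.78/10) = -5915 J.
Step 2 (isochoric): W = 0 (constant volume).
W_total = -5915 + 0 = -5915 J.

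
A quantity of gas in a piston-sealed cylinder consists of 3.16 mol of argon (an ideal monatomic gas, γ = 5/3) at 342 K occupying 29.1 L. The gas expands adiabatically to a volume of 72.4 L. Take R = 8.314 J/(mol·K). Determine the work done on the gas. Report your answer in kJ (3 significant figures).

Adiabatic: TV^(γ−1) = const with γ = 5/3.
T₂ = T₁ (V₁/V₂)^(γ−1) = 342 × (29.1/72.4)^0.667 = 342 × 0.5446 = 186.3 K.
W_by = nCᵥ(T₁ − T₂) = (3.16)(12.47)(342 − 186.3) = 6137 J.
Work on gas = −W_by = -6137 J.

W ≈ -6.14 kJ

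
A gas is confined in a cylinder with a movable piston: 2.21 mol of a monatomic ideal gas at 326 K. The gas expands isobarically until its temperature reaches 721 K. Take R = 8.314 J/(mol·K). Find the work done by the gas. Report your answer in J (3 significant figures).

Isobaric: W = P ΔV = nR ΔT.
W = (2.21)(8.314)(721 − 326) = 7258 J.

W ≈ 7260 J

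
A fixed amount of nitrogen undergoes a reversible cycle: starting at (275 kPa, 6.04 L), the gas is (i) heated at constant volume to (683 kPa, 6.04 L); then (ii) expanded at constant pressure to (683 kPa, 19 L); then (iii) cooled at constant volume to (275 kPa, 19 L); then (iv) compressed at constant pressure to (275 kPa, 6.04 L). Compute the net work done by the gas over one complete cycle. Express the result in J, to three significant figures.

W_net ≈ 5290 J

Constant-volume legs do no work.
W(ii) = (683)(19 − 6.04) = 8852 J; W(iv) = (275)(6.04 − 19) = -3564 J.
W_net = 8852 − 3564 = 5288 J (the clockwise enclosed area).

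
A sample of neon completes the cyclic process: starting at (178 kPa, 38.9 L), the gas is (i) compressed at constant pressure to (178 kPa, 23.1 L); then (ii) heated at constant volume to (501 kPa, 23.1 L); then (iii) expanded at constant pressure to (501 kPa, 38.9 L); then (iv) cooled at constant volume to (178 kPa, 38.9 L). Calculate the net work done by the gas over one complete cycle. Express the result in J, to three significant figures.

Constant-volume legs do no work.
W(i) = (178)(23.1 − 38.9) = -2812 J; W(iii) = (501)(38.9 − 23.1) = 7916 J.
W_net = -2812 + 7916 = 5103 J (the clockwise enclosed area).

W_net ≈ 5100 J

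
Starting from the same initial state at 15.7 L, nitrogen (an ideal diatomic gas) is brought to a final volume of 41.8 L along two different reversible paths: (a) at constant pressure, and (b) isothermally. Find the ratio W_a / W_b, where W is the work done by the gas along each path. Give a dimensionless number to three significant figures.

Path (a) isobaric: W = P₁(V₂ − V₁) → W_a/(P₁V₁) = 1.662.
Path (b) isothermal: W = P₁V₁ ln(V₂/V₁) → W_b/(P₁V₁) = 0.9792.
W_a / W_b = 1.662 / 0.9792 = 1.698.

W_a / W_b ≈ 1.70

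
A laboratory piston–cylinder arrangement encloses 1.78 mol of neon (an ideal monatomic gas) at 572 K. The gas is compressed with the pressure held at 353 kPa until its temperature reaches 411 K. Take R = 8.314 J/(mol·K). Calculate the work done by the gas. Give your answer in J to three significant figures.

W ≈ -2380 J

Isobaric: W = P ΔV = nR ΔT.
W = (1.78)(8.314)(411 − 572) = -2383 J.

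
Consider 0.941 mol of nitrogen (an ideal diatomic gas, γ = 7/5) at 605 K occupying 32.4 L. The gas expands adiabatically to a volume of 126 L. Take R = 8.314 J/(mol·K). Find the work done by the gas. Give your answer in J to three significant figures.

W ≈ 4960 J

Adiabatic: TV^(γ−1) = const with γ = 7/5.
T₂ = T₁ (V₁/V₂)^(γ−1) = 605 × (32.4/126)^0.4 = 605 × 0.5809 = 351.4 K.
W_by = nCᵥ(T₁ − T₂) = (0.941)(20.79)(605 − 351.4) = 4960 J.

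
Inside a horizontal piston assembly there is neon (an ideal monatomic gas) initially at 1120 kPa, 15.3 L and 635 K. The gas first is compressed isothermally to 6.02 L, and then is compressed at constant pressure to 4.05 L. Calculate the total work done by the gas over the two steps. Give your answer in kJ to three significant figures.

Step 1 (isothermal): W = P₁V₁ ln(V₂/V₁) = (17136) ln(6.02/15.3) = -15984 J.
After step 1: P = 2847 kPa, V = 6.02 L, T = 635 K.
Step 2 (isobaric): W = PΔV = (2847 kPa)(4.05 − 6.02 L) = -5608 J.
W_total = -15984 − 5608 = -21591 J.

W_total ≈ -21.6 kJ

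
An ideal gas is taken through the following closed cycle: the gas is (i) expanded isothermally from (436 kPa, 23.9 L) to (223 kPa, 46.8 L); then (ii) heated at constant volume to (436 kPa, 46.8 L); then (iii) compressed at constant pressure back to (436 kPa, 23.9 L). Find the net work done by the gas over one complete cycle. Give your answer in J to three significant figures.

W_net ≈ -2980 J

Leg (i): W = PᵢVᵢ ln(V_f/Vᵢ) = (10420) ln(46.8/23.9) = 7003 J.
Leg (ii): W = 0.
Leg (iii): W = PΔV = (436)(23.9 − 46.8) = -9984 J.
W_net = 7003 − 9984 = -2982 J.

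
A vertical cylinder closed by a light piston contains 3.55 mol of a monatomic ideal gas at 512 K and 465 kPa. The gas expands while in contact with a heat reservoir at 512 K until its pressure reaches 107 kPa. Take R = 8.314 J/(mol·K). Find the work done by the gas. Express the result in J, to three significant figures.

Isothermal process: W = nRT ln(V₂/V₁) = nRT ln(P₁/P₂).
W = (3.55)(8.314)(512) × ln(465/107)
  = 15112 × ln(4.346) = 15112 × 1.469
W_by_gas = 22202 J.

W ≈ 22200 J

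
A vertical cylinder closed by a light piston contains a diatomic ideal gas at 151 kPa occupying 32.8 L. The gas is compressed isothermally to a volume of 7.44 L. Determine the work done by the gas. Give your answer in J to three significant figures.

Isothermal: W = nRT ln(V₂/V₁) = P₁V₁ ln(V₂/V₁).
P₁V₁ = (151 kPa)(32.8 L) = 4953 J.
W = 4953 × ln(7.44/32.8) = 4953 × -1.484
W_by_gas = -7348 J.

W ≈ -7350 J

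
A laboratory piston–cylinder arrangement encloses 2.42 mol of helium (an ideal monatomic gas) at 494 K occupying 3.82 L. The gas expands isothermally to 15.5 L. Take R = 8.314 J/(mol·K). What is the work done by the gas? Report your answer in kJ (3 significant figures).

W ≈ 13.9 kJ

Isothermal: W = nRT ln(V₂/V₁).
W = (2.42)(8.314)(494) × ln(15.5/3.82)
  = 9939 × 1.401
W_by_gas = 13921 J.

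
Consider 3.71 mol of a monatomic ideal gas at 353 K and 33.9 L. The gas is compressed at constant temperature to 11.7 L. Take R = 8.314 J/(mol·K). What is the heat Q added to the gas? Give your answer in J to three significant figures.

Isothermal ⇒ ΔU = 0, so Q = W = nRT ln(V₂/V₁).
Q = (3.71)(8.314)(353) ln(11.7/33.9) = 10888 × -1.064 = -11583 J.

Q ≈ -11600 J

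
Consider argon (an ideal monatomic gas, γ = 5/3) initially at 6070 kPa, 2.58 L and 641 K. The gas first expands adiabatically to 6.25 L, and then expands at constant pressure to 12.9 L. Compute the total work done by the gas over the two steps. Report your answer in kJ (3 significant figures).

Step 1 (adiabatic): W = (P₁V₁ − P₂V₂)/(γ−1) = (15661 − 8682)/0.667 = 10467 J.
After step 1: P = 1389 kPa, V = 6.25 L, T = 355.4 K.
Step 2 (isobaric): W = PΔV = (1389 kPa)(12.9 − 6.25 L) = 9238 J.
W_total = 10467 + 9238 = 19705 J.

W_total ≈ 19.7 kJ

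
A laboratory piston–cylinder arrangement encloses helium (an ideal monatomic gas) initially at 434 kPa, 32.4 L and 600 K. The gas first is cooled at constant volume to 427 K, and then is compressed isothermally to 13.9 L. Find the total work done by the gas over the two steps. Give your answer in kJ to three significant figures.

Step 1 (isochoric): W = 0 (constant volume).
After step 1: P = 308.9 kPa (V unchanged).
Step 2 (isothermal): W = P₁V₁ ln(V₂/V₁) = (10007) ln(13.9/32.4) = -8469 J.
W_total = 0 − 8469 = -8469 J.

W_total ≈ -8.47 kJ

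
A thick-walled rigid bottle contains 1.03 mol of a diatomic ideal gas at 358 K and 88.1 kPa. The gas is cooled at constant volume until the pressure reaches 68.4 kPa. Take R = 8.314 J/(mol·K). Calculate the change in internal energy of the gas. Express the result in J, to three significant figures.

ΔU ≈ -1710 J

Constant volume ⇒ W = 0, so Q = ΔU = nCᵥΔT with Cᵥ = 5R/2 = 20.79 J/(mol·K).
At constant V, T₂/T₁ = P₂/P₁ ⇒ ΔT = T₁(P₂/P₁ − 1) = 358·(68.4/88.1 − 1) = -80.05 K.
ΔU = (1.03)(20.79)(-80.05) = -1714 J.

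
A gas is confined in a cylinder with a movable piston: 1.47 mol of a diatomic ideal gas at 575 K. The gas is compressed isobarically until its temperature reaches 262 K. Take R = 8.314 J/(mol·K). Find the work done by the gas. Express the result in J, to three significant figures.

W ≈ -3830 J

Isobaric: W = P ΔV = nR ΔT.
W = (1.47)(8.314)(262 − 575) = -3825 J.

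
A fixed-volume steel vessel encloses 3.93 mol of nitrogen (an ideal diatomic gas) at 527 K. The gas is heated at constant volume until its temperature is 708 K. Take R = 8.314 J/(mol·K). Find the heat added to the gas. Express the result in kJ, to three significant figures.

Constant volume ⇒ W = 0, so Q = ΔU = nCᵥΔT with Cᵥ = 5R/2 = 20.79 J/(mol·K).
ΔU = (3.93)(20.79)(708 − 527) = 14785 J.

Q ≈ 14.8 kJ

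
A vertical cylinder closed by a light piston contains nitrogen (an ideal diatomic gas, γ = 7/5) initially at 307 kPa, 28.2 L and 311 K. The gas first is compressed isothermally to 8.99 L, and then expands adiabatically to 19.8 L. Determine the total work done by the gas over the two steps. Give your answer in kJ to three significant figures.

W_total ≈ -4.04 kJ

Step 1 (isothermal): W = P₁V₁ ln(V₂/V₁) = (8657) ln(8.99/28.2) = -9897 J.
After step 1: P = 963 kPa, V = 8.99 L, T = 311 K.
Step 2 (adiabatic): W = (P₁V₁ − P₂V₂)/(γ−1) = (8657 − 6313)/0.4 = 5861 J.
W_total = -9897 + 5861 = -4036 J.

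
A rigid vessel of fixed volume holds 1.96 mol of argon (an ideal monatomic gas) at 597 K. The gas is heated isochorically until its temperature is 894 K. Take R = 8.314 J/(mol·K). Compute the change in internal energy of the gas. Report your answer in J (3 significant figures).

ΔU ≈ 7260 J

Constant volume ⇒ W = 0, so Q = ΔU = nCᵥΔT with Cᵥ = 3R/2 = 12.47 J/(mol·K).
ΔU = (1.96)(12.47)(894 − 597) = 7260 J.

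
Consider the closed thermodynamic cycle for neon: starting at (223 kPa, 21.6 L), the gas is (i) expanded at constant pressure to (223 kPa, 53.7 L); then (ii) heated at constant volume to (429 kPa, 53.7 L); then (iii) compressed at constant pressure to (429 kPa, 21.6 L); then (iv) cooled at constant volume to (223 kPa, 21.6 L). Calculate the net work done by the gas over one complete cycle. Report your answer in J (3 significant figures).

W_net ≈ -6610 J

Constant-volume legs do no work.
W(i) = (223)(53.7 − 21.6) = 7158 J; W(iii) = (429)(21.6 − 53.7) = -13771 J.
W_net = 7158 − 13771 = -6613 J (the counter-clockwise enclosed area).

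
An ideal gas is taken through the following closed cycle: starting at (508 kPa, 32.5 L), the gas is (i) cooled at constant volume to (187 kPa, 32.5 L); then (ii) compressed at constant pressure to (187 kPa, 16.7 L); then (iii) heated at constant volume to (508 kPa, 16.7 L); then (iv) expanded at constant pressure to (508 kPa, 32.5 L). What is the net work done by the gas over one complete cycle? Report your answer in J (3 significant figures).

Constant-volume legs do no work.
W(ii) = (187)(16.7 − 32.5) = -2955 J; W(iv) = (508)(32.5 − 16.7) = 8026 J.
W_net = -2955 + 8026 = 5072 J (the clockwise enclosed area).

W_net ≈ 5070 J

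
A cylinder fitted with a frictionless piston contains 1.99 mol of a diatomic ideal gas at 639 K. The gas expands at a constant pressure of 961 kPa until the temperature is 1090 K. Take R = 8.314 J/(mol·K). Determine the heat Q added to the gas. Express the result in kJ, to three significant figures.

Isobaric: W = nRΔT = (1.99)(8.314)(451) = 7462 J.
ΔU = nCᵥΔT with Cᵥ = 5R/2: ΔU = (1.99)(20.79)(451) = 18654 J.
Q = ΔU + W = 18654 + 7462 = 26116 J.

Q ≈ 26.1 kJ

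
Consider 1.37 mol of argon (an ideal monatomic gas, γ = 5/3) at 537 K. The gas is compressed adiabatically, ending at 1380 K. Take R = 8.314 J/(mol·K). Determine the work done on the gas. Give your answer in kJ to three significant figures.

W ≈ 14.4 kJ

Adiabatic ⇒ Q = 0, so W_by = −ΔU = nCᵥ(T₁ − T₂).
Cᵥ = 3R/2 = 12.47 J/(mol·K).
W = (1.37)(12.47)(537 − 1380) = -14403 J.
Work on gas = −W_by = 14403 J.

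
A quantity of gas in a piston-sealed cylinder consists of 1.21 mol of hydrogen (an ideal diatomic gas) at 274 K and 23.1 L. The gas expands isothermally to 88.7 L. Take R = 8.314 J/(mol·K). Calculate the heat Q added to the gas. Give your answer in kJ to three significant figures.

Isothermal ⇒ ΔU = 0, so Q = W = nRT ln(V₂/V₁).
Q = (1.21)(8.314)(274) ln(88.7/23.1) = 2756 × 1.345 = 3709 J.

Q ≈ 3.71 kJ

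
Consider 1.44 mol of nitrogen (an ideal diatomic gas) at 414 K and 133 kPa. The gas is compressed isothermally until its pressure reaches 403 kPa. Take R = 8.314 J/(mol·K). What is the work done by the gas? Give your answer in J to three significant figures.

W ≈ -5490 J

Isothermal process: W = nRT ln(V₂/V₁) = nRT ln(P₁/P₂).
W = (1.44)(8.314)(414) × ln(133/403)
  = 4956 × ln(0.33) = 4956 × -1.109
W_by_gas = -5495 J.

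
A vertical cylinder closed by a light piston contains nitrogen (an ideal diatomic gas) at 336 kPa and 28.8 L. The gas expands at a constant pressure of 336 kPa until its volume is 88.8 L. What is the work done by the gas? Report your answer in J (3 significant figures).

Isobaric: W = P ΔV.
W = (336 kPa)(88.8 − 28.8 L) = (336)(60) = 20160 J.

W ≈ 20200 J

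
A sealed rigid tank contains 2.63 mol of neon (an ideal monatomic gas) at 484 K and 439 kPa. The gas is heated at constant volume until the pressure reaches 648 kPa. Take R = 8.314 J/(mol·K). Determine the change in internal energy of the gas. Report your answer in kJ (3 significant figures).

Constant volume ⇒ W = 0, so Q = ΔU = nCᵥΔT with Cᵥ = 3R/2 = 12.47 J/(mol·K).
At constant V, T₂/T₁ = P₂/P₁ ⇒ ΔT = T₁(P₂/P₁ − 1) = 484·(648/439 − 1) = 230.4 K.
ΔU = (2.63)(12.47)(230.4) = 7558 J.

ΔU ≈ 7.56 kJ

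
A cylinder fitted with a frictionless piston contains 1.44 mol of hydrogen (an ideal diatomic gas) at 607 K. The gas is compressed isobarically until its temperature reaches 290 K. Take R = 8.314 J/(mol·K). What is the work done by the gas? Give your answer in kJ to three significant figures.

W ≈ -3.80 kJ

Isobaric: W = P ΔV = nR ΔT.
W = (1.44)(8.314)(290 − 607) = -3795 J.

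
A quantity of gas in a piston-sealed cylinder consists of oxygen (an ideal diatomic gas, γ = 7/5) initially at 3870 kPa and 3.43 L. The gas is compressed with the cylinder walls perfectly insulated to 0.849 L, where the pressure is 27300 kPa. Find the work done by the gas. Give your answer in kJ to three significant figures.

W ≈ -24.8 kJ

Adiabatic: W = (P₁V₁ − P₂V₂)/(γ − 1) with γ = 7/5.
P₁V₁ = 13274 J, P₂V₂ = 23178 J.
W = (13274 − 23178) / 0.4 = -24759 J.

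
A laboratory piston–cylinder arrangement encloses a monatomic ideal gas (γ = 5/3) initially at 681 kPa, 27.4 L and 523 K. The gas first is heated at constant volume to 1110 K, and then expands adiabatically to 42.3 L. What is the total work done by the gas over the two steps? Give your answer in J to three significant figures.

W_total ≈ 14900 J

Step 1 (isochoric): W = 0 (constant volume).
After step 1: P = 1445 kPa (V unchanged).
Step 2 (adiabatic): W = (P₁V₁ − P₂V₂)/(γ−1) = (39602 − 29648)/0.667 = 14932 J.
W_total = 0 + 14932 = 14932 J.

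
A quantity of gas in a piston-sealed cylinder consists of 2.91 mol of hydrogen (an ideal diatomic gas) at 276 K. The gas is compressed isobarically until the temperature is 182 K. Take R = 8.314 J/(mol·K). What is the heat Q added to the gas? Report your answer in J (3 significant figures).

Q ≈ -7960 J

Isobaric: W = nRΔT = (2.91)(8.314)(-94) = -2274 J.
ΔU = nCᵥΔT with Cᵥ = 5R/2: ΔU = (2.91)(20.79)(-94) = -5686 J.
Q = ΔU + W = -5686 − 2274 = -7960 J.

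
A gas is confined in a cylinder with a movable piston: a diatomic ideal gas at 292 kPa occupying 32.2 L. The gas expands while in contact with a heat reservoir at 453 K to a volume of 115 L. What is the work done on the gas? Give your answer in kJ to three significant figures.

Isothermal: W = nRT ln(V₂/V₁) = P₁V₁ ln(V₂/V₁).
P₁V₁ = (292 kPa)(32.2 L) = 9402 J.
W = 9402 × ln(115/32.2) = 9402 × 1.273
W_by_gas = 11969 J; work on gas = −W_by = -11969 J.

W ≈ -12.0 kJ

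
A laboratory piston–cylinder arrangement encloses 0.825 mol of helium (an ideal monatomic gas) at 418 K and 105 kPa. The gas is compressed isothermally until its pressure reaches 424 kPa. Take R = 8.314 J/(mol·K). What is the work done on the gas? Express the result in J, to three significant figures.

W ≈ 4000 J

Isothermal process: W = nRT ln(V₂/V₁) = nRT ln(P₁/P₂).
W = (0.825)(8.314)(418) × ln(105/424)
  = 2867 × ln(0.2476) = 2867 × -1.396
W_by_gas = -4002 J; work on gas = −W_by = 4002 J.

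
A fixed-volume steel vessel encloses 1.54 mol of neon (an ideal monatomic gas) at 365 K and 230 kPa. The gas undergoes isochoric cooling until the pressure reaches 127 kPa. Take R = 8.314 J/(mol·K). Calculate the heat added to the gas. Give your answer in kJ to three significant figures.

Q ≈ -3.14 kJ

Constant volume ⇒ W = 0, so Q = ΔU = nCᵥΔT with Cᵥ = 3R/2 = 12.47 J/(mol·K).
At constant V, T₂/T₁ = P₂/P₁ ⇒ ΔT = T₁(P₂/P₁ − 1) = 365·(127/230 − 1) = -163.5 K.
ΔU = (1.54)(12.47)(-163.5) = -3139 J.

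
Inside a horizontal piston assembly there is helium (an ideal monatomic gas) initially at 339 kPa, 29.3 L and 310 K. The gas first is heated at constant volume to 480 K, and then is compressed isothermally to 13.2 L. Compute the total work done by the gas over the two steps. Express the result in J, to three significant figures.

W_total ≈ -12300 J

Step 1 (isochoric): W = 0 (constant volume).
After step 1: P = 524.9 kPa (V unchanged).
Step 2 (isothermal): W = P₁V₁ ln(V₂/V₁) = (15380) ln(13.2/29.3) = -12263 J.
W_total = 0 − 12263 = -12263 J.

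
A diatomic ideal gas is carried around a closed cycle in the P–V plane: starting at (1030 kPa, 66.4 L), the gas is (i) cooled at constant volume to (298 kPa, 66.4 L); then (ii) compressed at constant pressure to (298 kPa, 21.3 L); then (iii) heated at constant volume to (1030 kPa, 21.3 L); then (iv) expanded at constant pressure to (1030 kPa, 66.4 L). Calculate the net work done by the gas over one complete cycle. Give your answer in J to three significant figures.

W_net ≈ 33000 J

Constant-volume legs do no work.
W(ii) = (298)(21.3 − 66.4) = -13440 J; W(iv) = (1030)(66.4 − 21.3) = 46453 J.
W_net = -13440 + 46453 = 33013 J (the clockwise enclosed area).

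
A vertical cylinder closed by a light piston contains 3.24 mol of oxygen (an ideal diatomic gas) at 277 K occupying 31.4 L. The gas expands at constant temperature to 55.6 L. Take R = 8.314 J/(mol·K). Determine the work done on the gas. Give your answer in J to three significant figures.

W ≈ -4260 J

Isothermal: W = nRT ln(V₂/V₁).
W = (3.24)(8.314)(277) × ln(55.6/31.4)
  = 7462 × 0.5714
W_by_gas = 4263 J; work on gas = −W_by = -4263 J.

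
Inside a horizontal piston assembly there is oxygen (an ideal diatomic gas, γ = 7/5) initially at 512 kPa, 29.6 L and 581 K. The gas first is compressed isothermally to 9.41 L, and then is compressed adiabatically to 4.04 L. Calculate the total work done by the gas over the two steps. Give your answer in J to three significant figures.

Step 1 (isothermal): W = P₁V₁ ln(V₂/V₁) = (15155) ln(9.41/29.6) = -17368 J.
After step 1: P = 1611 kPa, V = 9.41 L, T = 581 K.
Step 2 (adiabatic): W = (P₁V₁ − P₂V₂)/(γ−1) = (15155 − 21254)/0.4 = -15248 J.
W_total = -17368 − 15248 = -32615 J.

W_total ≈ -32600 J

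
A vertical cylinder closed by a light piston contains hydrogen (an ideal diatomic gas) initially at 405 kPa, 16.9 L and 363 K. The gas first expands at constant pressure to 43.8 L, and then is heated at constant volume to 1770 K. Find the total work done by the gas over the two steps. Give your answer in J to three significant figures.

W_total ≈ 10900 J

Step 1 (isobaric): W = PΔV = (405 kPa)(43.8 − 16.9 L) = 10894 J.
Step 2 (isochoric): W = 0 (constant volume).
W_total = 10894 + 0 = 10894 J.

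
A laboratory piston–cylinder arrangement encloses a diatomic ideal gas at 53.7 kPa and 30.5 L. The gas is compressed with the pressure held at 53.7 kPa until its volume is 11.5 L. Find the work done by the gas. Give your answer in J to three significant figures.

Isobaric: W = P ΔV.
W = (53.7 kPa)(11.5 − 30.5 L) = (53.7)(-19) = -1020 J.

W ≈ -1020 J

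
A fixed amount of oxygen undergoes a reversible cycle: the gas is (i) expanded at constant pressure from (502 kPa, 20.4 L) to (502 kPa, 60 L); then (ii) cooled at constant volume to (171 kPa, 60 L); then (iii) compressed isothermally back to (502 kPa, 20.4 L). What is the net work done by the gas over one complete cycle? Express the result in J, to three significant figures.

W_net ≈ 8810 J

Leg (i): W = PΔV = (502)(60 − 20.4) = 19879 J.
Leg (ii): W = 0.
Leg (iii): W = PᵢVᵢ ln(V_f/Vᵢ) = (10260) ln(20.4/60) = -11069 J.
W_net = 19879 − 11069 = 8811 J.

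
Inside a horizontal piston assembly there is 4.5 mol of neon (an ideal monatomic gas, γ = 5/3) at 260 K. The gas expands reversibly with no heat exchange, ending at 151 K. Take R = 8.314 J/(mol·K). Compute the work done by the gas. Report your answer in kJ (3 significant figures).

W ≈ 6.12 kJ

Adiabatic ⇒ Q = 0, so W_by = −ΔU = nCᵥ(T₁ − T₂).
Cᵥ = 3R/2 = 12.47 J/(mol·K).
W = (4.5)(12.47)(260 − 151) = 6117 J.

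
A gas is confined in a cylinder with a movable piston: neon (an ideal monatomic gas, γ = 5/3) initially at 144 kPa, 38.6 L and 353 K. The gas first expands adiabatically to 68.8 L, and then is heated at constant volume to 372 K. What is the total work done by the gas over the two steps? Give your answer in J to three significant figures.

W_total ≈ 2670 J

Step 1 (adiabatic): W = (P₁V₁ − P₂V₂)/(γ−1) = (5558 − 3781)/0.667 = 2666 J.
Step 2 (isochoric): W = 0 (constant volume).
W_total = 2666 + 0 = 2666 J.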